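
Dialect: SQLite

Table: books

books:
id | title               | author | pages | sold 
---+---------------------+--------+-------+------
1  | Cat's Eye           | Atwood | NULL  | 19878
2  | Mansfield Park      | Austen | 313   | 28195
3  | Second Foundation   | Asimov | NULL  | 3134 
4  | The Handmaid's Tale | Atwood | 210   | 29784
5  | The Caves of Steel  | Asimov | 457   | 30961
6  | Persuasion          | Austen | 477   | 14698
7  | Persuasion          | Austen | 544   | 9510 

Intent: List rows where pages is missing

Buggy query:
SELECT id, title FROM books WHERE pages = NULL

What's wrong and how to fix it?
Bug: Comparing to NULL with '=' never matches; NULL = NULL is unknown, not true

Fix: Replace '= NULL' with 'IS NULL'

Corrected query:
SELECT id, title FROM books WHERE pages IS NULL

Result:
id | title            
---+------------------
1  | Cat's Eye        
3  | Second Foundation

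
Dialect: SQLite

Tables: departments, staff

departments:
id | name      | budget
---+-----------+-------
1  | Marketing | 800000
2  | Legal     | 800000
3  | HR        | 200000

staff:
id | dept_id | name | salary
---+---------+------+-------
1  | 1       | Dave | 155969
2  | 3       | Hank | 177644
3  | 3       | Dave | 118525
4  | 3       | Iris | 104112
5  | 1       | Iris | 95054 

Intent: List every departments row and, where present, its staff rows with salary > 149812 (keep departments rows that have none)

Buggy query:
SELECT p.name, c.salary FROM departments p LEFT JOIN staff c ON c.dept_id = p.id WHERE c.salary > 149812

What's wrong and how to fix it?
Bug: Filtering c.salary in WHERE discards the NULL rows produced by LEFT JOIN, turning it into an inner join

Fix: Move the right-table condition into the ON clause so unmatched parents are kept

Corrected query:
SELECT p.name, c.salary FROM departments p LEFT JOIN staff c ON c.dept_id = p.id AND c.salary > 149812

Result:
name      | salary
----------+-------
Marketing | 155969
Legal     | NULL  
HR        | 177644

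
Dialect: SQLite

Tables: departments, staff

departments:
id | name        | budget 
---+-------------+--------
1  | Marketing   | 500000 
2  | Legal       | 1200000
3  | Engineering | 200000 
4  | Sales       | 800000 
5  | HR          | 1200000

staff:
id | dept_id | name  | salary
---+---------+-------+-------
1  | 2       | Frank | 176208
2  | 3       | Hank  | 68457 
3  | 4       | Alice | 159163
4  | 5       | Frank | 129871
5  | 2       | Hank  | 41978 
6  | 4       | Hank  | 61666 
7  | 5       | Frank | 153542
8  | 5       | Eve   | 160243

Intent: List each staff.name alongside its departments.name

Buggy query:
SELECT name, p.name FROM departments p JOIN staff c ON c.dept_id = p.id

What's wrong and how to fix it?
Bug: Both tables have a 'name' column; the unqualified reference is ambiguous

Fix: Qualify the column with its table alias (c.name)

Corrected query:
SELECT c.name, p.name FROM departments p JOIN staff c ON c.dept_id = p.id

Result:
name  | name       
------+------------
Frank | Legal      
Hank  | Engineering
Alice | Sales      
Frank | HR         
Hank  | Legal      
Hank  | Sales      
Frank | HR         
Eve   | HR         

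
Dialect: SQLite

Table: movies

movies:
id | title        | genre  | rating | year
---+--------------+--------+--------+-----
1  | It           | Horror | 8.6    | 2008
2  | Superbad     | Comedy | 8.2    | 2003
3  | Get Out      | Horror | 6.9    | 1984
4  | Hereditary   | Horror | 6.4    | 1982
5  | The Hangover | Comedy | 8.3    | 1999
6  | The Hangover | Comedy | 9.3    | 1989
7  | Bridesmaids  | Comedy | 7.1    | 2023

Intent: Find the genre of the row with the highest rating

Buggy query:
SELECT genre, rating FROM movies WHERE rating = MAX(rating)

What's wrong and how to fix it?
Bug: WHERE is evaluated per row; an aggregate over the whole table isn't defined there

Fix: Wrap MAX in a scalar subquery so WHERE compares against a single value

Corrected query:
SELECT genre, rating FROM movies WHERE rating = (SELECT MAX(rating) FROM movies)

Result:
genre  | rating
-------+-------
Comedy | 9.3   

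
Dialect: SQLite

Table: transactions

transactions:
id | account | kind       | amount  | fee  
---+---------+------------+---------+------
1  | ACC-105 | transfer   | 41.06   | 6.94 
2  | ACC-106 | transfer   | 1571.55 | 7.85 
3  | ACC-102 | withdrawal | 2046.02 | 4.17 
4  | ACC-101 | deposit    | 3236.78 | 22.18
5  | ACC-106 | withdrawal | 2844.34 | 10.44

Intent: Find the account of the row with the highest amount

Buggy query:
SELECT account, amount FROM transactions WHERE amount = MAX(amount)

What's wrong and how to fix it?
Bug: WHERE is evaluated per row; an aggregate over the whole table isn't defined there

Fix: Wrap MAX in a scalar subquery so WHERE compares against a single value

Corrected query:
SELECT account, amount FROM transactions WHERE amount = (SELECT MAX(amount) FROM transactions)

Result:
account | amount 
--------+--------
ACC-101 | 3236.78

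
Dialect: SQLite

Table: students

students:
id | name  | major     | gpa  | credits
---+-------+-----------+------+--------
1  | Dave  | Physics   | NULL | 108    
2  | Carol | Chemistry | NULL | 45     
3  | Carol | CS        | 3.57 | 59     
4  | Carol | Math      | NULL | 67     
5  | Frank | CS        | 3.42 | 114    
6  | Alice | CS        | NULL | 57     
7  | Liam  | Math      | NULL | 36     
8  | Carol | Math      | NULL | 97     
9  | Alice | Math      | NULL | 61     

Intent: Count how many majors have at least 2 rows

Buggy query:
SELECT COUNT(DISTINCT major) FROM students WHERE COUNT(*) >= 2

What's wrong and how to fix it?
Bug: COUNT(*) cannot appear in WHERE; the per-group count doesn't exist yet

Fix: Use a subquery that GROUPs and filters with HAVING, then count its rows

Corrected query:
SELECT COUNT(*) FROM (SELECT major FROM students GROUP BY major HAVING COUNT(*) >= 2)

Result:
COUNT(*)
--------
2       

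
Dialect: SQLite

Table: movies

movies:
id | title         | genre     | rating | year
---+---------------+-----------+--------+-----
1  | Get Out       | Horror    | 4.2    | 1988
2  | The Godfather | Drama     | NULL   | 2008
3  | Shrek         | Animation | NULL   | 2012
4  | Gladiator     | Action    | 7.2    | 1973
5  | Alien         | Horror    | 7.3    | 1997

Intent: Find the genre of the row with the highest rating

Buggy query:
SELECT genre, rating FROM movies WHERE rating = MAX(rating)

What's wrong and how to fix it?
Bug: MAX(rating) is an aggregate and cannot be used directly in WHERE

Fix: Wrap MAX in a scalar subquery so WHERE compares against a single value

Corrected query:
SELECT genre, rating FROM movies WHERE rating = (SELECT MAX(rating) FROM movies)

Result:
genre  | rating
-------+-------
Horror | 7.3   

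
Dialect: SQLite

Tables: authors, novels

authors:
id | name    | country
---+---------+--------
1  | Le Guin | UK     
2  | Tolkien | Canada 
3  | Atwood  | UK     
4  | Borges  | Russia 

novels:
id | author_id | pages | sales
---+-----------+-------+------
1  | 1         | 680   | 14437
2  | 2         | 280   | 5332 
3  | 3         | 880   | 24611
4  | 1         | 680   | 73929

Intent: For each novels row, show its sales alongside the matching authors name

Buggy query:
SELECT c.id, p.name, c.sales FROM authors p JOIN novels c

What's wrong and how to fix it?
Bug: Missing join condition: each novels row is matched to all authors rows instead of just its own

Fix: Specify the join condition linking the foreign key to the parent id

Corrected query:
SELECT c.id, p.name, c.sales FROM authors p JOIN novels c ON c.author_id = p.id

Result:
id | name    | sales
---+---------+------
1  | Le Guin | 14437
2  | Tolkien | 5332 
3  | Atwood  | 24611
4  | Le Guin | 73929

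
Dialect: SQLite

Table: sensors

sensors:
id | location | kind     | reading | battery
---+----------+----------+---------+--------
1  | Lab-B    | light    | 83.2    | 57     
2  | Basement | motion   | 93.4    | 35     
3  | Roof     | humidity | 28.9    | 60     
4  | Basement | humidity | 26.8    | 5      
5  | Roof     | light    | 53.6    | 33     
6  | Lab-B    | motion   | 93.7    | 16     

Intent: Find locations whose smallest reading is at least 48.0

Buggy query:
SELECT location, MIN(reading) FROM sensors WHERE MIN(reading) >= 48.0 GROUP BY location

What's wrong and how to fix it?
Bug: Aggregates like MIN are computed per group after WHERE runs

Fix: Use HAVING for the per-group MIN condition

Corrected query:
SELECT location, MIN(reading) FROM sensors GROUP BY location HAVING MIN(reading) >= 48.0

Result:
location | MIN(reading)
---------+-------------
Lab-B    | 83.2        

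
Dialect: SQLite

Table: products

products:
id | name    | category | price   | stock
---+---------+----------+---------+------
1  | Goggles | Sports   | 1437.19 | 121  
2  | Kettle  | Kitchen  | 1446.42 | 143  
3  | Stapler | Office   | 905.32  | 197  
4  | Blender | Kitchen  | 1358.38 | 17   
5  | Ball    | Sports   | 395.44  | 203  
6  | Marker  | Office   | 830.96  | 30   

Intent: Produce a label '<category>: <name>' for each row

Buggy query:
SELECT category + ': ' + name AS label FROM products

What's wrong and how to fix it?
Bug: '+' is numeric addition; on text columns SQLite converts them to 0 instead of concatenating

Fix: Replace + with || to concatenate text

Corrected query:
SELECT category || ': ' || name AS label FROM products

Result:
label           
----------------
Sports: Goggles 
Kitchen: Kettle 
Office: Stapler 
Kitchen: Blender
Sports: Ball    
Office: Marker  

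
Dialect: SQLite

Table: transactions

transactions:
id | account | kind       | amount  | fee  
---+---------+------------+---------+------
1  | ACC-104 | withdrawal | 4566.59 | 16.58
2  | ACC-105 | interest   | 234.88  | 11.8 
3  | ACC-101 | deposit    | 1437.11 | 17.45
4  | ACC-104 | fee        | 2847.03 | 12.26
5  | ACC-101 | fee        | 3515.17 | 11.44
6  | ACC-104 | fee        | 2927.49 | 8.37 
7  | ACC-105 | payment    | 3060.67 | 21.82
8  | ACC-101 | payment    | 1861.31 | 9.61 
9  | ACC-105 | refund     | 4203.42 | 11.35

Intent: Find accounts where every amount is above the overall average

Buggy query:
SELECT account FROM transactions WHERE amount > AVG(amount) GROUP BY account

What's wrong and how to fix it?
Bug: WHERE evaluates per row before aggregation, so AVG() is unavailable

Fix: Use a subquery for AVG and a HAVING MIN(...) filter so the condition holds for every row in the group

Corrected query:
SELECT account FROM transactions GROUP BY account HAVING MIN(amount) > (SELECT AVG(amount) FROM transactions)

Result:
account
-------
ACC-104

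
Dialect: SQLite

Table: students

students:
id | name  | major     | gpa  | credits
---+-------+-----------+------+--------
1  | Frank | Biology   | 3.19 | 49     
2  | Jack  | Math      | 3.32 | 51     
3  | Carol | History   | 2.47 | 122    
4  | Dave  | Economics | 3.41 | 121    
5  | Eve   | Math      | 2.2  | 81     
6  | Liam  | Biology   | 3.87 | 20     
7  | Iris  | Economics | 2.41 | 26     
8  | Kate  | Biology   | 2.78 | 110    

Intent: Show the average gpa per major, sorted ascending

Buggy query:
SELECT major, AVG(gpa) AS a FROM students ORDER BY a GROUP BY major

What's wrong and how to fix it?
Bug: ORDER BY appears before GROUP BY; SQL clause order requires GROUP BY first

Fix: Reorder: SELECT … FROM … GROUP BY … ORDER BY …

Corrected query:
SELECT major, AVG(gpa) AS a FROM students GROUP BY major ORDER BY a

Result:
major     | a   
----------+-----
History   | 2.47
Math      | 2.76
Economics | 2.91
Biology   | 3.28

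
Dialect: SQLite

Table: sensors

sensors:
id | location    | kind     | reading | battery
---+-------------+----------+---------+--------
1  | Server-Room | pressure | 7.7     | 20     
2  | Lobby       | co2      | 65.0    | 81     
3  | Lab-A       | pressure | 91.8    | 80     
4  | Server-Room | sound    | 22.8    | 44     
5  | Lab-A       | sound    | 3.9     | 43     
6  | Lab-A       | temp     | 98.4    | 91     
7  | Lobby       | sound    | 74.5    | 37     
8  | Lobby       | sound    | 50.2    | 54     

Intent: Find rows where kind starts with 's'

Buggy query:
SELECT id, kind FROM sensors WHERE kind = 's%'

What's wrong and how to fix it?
Bug: '=' compares the literal string including the % character; pattern matching needs LIKE

Fix: Use LIKE for wildcard pattern matching

Corrected query:
SELECT id, kind FROM sensors WHERE kind LIKE 's%'

Result:
id | kind 
---+------
4  | sound
5  | sound
7  | sound
8  | sound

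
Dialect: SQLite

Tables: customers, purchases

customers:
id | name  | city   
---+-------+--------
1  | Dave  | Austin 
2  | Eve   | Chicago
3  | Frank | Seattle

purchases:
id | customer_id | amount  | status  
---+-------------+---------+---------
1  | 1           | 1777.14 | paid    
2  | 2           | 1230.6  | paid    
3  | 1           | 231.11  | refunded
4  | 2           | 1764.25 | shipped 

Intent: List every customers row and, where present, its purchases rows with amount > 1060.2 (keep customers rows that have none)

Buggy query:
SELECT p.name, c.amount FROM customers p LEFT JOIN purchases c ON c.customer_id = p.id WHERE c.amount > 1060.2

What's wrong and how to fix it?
Bug: Filtering c.amount in WHERE discards the NULL rows produced by LEFT JOIN, turning it into an inner join

Fix: Move the right-table condition into the ON clause so unmatched parents are kept

Corrected query:
SELECT p.name, c.amount FROM customers p LEFT JOIN purchases c ON c.customer_id = p.id AND c.amount > 1060.2

Result:
name  | amount 
------+--------
Dave  | 1777.14
Eve   | 1230.6 
Eve   | 1764.25
Frank | NULL   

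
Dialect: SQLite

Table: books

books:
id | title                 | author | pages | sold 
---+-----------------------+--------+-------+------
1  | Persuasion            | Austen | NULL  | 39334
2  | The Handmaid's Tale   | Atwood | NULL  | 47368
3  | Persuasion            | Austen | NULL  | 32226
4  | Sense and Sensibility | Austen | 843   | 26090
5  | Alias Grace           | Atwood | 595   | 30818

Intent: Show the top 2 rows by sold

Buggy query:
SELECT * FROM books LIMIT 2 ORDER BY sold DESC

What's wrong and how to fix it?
Bug: ORDER BY cannot follow LIMIT; LIMIT is the final clause

Fix: Swap the clauses: ORDER BY first, then LIMIT

Corrected query:
SELECT * FROM books ORDER BY sold DESC LIMIT 2

Result:
id | title               | author | pages | sold 
---+---------------------+--------+-------+------
2  | The Handmaid's Tale | Atwood | NULL  | 47368
1  | Persuasion          | Austen | NULL  | 39334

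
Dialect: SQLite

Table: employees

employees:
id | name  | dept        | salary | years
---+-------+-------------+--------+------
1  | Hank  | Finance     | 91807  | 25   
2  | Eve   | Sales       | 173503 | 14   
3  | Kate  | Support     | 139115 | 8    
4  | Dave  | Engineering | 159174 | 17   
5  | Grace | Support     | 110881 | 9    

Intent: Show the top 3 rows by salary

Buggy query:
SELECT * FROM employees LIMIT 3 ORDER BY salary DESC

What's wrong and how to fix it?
Bug: LIMIT must come after ORDER BY

Fix: Sort with ORDER BY, then apply LIMIT

Corrected query:
SELECT * FROM employees ORDER BY salary DESC LIMIT 3

Result:
id | name | dept        | salary | years
---+------+-------------+--------+------
2  | Eve  | Sales       | 173503 | 14   
4  | Dave | Engineering | 159174 | 17   
3  | Kate | Support     | 139115 | 8    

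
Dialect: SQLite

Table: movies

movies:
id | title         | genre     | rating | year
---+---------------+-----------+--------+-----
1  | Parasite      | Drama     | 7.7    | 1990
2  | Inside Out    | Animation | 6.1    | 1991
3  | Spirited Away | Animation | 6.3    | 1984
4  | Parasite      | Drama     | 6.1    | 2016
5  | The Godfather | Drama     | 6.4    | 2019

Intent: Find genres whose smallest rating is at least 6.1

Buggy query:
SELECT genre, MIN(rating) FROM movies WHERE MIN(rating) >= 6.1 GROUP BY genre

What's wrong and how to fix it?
Bug: MIN() in WHERE is a misuse of aggregate

Fix: Replace WHERE with HAVING after the GROUP BY

Corrected query:
SELECT genre, MIN(rating) FROM movies GROUP BY genre HAVING MIN(rating) >= 6.1

Result:
genre     | MIN(rating)
----------+------------
Animation | 6.1        
Drama     | 6.1        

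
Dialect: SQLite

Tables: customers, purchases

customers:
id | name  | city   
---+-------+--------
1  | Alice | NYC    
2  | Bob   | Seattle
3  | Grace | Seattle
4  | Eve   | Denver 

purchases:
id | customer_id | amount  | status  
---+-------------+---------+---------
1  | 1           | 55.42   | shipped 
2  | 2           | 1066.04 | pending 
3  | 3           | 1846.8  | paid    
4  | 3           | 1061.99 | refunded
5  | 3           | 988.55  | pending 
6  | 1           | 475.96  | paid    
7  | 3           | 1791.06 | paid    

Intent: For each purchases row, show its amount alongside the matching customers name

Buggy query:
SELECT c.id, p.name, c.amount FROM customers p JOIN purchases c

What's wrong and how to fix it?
Bug: JOIN with no ON clause produces a cartesian product; every purchases row pairs with every customers row

Fix: Add ON c.customer_id = p.id to the JOIN

Corrected query:
SELECT c.id, p.name, c.amount FROM customers p JOIN purchases c ON c.customer_id = p.id

Result:
id | name  | amount 
---+-------+--------
1  | Alice | 55.42  
2  | Bob   | 1066.04
3  | Grace | 1846.8 
4  | Grace | 1061.99
5  | Grace | 988.55 
6  | Alice | 475.96 
7  | Grace | 1791.06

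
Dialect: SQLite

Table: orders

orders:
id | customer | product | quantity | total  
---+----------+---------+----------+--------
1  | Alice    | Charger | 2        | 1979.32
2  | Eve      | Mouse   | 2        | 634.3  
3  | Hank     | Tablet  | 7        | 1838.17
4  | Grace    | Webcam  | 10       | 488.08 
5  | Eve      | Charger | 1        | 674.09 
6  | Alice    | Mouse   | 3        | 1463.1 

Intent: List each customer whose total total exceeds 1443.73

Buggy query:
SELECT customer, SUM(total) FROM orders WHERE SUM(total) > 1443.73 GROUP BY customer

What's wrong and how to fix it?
Bug: Aggregate functions cannot appear in a WHERE clause

Fix: Use HAVING (which filters groups after aggregation) instead of WHERE

Corrected query:
SELECT customer, SUM(total) FROM orders GROUP BY customer HAVING SUM(total) > 1443.73

Result:
customer | SUM(total)
---------+-----------
Alice    | 3442.42   
Hank     | 1838.17   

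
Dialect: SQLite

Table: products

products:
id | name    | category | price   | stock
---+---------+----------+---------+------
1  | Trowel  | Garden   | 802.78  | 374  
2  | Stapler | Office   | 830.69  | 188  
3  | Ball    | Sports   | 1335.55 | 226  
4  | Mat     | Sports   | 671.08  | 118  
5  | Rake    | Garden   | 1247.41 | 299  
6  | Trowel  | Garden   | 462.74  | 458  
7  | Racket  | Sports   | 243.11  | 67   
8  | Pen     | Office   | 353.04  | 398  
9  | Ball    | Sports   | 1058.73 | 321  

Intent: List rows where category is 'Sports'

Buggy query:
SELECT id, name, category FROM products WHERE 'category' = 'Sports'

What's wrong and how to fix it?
Bug: 'category' in single quotes is a string literal, not the column; the comparison is literal-vs-literal and never true

Fix: Reference the column as category without single quotes

Corrected query:
SELECT id, name, category FROM products WHERE category = 'Sports'

Result:
id | name   | category
---+--------+---------
3  | Ball   | Sports  
4  | Mat    | Sports  
7  | Racket | Sports  
9  | Ball   | Sports  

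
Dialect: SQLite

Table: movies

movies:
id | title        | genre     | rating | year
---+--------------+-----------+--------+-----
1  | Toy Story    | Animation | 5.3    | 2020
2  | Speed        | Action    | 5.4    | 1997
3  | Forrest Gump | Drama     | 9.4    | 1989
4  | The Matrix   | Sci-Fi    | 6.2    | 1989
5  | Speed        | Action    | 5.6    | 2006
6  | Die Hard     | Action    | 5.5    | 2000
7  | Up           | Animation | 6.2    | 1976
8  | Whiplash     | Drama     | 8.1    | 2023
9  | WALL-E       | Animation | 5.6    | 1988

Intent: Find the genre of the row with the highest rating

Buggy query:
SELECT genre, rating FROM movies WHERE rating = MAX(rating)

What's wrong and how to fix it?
Bug: WHERE is evaluated per row; an aggregate over the whole table isn't defined there

Fix: Wrap MAX in a scalar subquery so WHERE compares against a single value

Corrected query:
SELECT genre, rating FROM movies WHERE rating = (SELECT MAX(rating) FROM movies)

Result:
genre | rating
------+-------
Drama | 9.4   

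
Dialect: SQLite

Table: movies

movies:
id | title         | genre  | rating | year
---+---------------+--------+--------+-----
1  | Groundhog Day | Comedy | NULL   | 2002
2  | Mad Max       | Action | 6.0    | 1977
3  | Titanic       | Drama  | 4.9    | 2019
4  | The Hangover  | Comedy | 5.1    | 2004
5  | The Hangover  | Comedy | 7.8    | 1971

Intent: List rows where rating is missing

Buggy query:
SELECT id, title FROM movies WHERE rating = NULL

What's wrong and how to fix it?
Bug: Comparing to NULL with '=' never matches; NULL = NULL is unknown, not true

Fix: Replace '= NULL' with 'IS NULL'

Corrected query:
SELECT id, title FROM movies WHERE rating IS NULL

Result:
id | title        
---+--------------
1  | Groundhog Day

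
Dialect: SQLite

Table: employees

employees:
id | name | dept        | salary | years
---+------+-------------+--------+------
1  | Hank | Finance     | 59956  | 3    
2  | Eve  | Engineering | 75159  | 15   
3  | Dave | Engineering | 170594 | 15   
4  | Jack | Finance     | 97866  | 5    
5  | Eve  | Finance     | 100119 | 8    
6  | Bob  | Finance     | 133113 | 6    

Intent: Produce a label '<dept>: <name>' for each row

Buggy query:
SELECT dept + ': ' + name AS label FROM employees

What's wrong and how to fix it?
Bug: SQLite uses || for string concatenation; + coerces text to numbers (yielding 0)

Fix: Replace + with || to concatenate text

Corrected query:
SELECT dept || ': ' || name AS label FROM employees

Result:
label            
-----------------
Finance: Hank    
Engineering: Eve 
Engineering: Dave
Finance: Jack    
Finance: Eve     
Finance: Bob     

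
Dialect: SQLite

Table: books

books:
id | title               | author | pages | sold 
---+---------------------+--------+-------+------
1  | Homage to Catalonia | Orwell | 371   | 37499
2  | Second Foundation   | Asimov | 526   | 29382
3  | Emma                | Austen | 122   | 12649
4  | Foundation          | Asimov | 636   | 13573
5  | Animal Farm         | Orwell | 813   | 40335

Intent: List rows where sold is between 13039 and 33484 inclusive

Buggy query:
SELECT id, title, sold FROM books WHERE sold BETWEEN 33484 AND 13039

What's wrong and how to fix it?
Bug: The bounds are reversed; BETWEEN a AND b requires a <= b to match anything

Fix: Swap the bounds so the smaller value comes first

Corrected query:
SELECT id, title, sold FROM books WHERE sold BETWEEN 13039 AND 33484

Result:
id | title             | sold 
---+-------------------+------
2  | Second Foundation | 29382
4  | Foundation        | 13573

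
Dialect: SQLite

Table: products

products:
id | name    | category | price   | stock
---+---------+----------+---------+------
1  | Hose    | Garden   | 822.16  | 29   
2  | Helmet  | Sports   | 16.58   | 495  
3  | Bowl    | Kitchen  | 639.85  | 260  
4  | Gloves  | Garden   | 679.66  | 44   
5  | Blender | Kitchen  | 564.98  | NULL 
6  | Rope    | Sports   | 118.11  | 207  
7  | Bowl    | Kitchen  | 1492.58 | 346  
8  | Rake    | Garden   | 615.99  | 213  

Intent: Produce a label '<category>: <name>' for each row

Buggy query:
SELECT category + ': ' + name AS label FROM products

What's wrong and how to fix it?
Bug: SQLite uses || for string concatenation; + coerces text to numbers (yielding 0)

Fix: Replace + with || to concatenate text

Corrected query:
SELECT category || ': ' || name AS label FROM products

Result:
label           
----------------
Garden: Hose    
Sports: Helmet  
Kitchen: Bowl   
Garden: Gloves  
Kitchen: Blender
Sports: Rope    
Kitchen: Bowl   
Garden: Rake    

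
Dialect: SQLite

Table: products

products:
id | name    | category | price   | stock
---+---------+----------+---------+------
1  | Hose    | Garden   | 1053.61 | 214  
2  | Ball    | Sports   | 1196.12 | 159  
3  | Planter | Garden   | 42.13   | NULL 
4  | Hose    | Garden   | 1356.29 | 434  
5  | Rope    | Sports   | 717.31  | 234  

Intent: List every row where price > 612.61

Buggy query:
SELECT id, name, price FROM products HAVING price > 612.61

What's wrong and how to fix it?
Bug: HAVING filters the output of aggregation, but this query has no GROUP BY and no aggregate functions, so SQLite rejects it (HAVING clause on a non-aggregate query); the condition here is per row

Fix: Replace HAVING with WHERE since the condition applies to individual rows

Corrected query:
SELECT id, name, price FROM products WHERE price > 612.61

Result:
id | name | price  
---+------+--------
1  | Hose | 1053.61
2  | Ball | 1196.12
4  | Hose | 1356.29
5  | Rope | 717.31 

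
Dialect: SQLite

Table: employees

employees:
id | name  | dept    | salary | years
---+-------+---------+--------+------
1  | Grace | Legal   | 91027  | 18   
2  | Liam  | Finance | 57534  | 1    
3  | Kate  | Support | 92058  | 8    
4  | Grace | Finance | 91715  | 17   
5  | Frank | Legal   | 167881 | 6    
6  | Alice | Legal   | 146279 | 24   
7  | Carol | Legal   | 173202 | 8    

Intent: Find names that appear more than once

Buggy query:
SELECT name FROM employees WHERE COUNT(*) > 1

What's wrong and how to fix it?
Bug: COUNT(*) is an aggregate and cannot be used in WHERE

Fix: Group first, then use HAVING for the count condition

Corrected query:
SELECT name FROM employees GROUP BY name HAVING COUNT(*) > 1

Result:
name 
-----
Grace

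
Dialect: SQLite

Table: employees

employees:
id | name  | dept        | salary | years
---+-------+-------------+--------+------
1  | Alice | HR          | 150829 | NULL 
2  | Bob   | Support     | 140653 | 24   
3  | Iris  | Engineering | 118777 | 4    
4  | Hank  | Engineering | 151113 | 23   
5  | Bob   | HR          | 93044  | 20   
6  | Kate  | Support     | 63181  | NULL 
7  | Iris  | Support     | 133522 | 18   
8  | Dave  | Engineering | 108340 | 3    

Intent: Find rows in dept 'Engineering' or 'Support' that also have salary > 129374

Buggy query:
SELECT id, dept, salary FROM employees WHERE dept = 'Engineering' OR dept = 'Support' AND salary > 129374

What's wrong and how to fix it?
Bug: AND binds tighter than OR, so this parses as dept = 'Engineering' OR (dept = 'Support' AND salary > 129374)

Fix: Add parentheses around the OR so the AND applies to both alternatives

Corrected query:
SELECT id, dept, salary FROM employees WHERE (dept = 'Engineering' OR dept = 'Support') AND salary > 129374

Result:
id | dept        | salary
---+-------------+-------
2  | Support     | 140653
4  | Engineering | 151113
7  | Support     | 133522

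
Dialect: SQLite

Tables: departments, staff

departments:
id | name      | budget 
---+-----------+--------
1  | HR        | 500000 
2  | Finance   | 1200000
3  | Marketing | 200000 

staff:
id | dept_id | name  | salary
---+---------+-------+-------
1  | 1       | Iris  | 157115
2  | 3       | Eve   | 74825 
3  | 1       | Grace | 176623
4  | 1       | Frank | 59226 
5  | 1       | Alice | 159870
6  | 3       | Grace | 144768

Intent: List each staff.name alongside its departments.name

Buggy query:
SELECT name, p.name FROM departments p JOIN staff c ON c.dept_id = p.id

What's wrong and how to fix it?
Bug: 'name' exists in both joined tables, so the database can't tell which one is meant

Fix: Prefix ambiguous columns with the table alias

Corrected query:
SELECT c.name, p.name FROM departments p JOIN staff c ON c.dept_id = p.id

Result:
name  | name     
------+----------
Iris  | HR       
Eve   | Marketing
Grace | HR       
Frank | HR       
Alice | HR       
Grace | Marketing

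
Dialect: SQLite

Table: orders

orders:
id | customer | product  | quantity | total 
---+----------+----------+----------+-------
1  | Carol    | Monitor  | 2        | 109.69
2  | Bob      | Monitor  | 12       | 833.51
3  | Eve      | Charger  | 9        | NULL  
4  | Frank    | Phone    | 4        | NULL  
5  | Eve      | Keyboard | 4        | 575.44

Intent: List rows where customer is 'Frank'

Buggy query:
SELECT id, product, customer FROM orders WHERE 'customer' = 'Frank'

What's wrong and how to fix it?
Bug: Single quotes denote string literals in SQL; the column name is being compared as a constant string

Fix: Remove the quotes around the column name (or use double quotes for an identifier)

Corrected query:
SELECT id, product, customer FROM orders WHERE customer = 'Frank'

Result:
id | product | customer
---+---------+---------
4  | Phone   | Frank   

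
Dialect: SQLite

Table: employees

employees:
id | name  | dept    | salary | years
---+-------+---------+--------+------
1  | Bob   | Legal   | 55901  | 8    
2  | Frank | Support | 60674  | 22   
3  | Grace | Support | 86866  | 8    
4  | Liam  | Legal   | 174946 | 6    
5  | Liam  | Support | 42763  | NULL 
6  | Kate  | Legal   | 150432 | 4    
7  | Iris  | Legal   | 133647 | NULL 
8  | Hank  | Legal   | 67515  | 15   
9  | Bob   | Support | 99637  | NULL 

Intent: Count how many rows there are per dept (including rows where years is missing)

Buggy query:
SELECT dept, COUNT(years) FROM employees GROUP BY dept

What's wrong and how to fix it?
Bug: COUNT(column) counts non-NULL values only; rows with NULL years aren't counted

Fix: Replace COUNT(years) with COUNT(*)

Corrected query:
SELECT dept, COUNT(*) FROM employees GROUP BY dept

Result:
dept    | COUNT(*)
--------+---------
Legal   | 5       
Support | 4       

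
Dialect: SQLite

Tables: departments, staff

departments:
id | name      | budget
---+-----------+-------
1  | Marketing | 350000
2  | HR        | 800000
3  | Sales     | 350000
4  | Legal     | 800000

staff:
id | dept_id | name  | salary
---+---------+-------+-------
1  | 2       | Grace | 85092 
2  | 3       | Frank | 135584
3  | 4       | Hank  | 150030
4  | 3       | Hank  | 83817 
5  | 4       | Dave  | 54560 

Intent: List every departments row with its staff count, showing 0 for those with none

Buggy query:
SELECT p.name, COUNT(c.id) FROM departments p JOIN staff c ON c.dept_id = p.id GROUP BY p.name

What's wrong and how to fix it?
Bug: INNER JOIN drops departments rows that have no matching staff rows

Fix: Use LEFT JOIN so parents without children still appear (COUNT(c.id) gives 0)

Corrected query:
SELECT p.name, COUNT(c.id) FROM departments p LEFT JOIN staff c ON c.dept_id = p.id GROUP BY p.name

Result:
name      | COUNT(c.id)
----------+------------
HR        | 1          
Legal     | 2          
Marketing | 0          
Sales     | 2          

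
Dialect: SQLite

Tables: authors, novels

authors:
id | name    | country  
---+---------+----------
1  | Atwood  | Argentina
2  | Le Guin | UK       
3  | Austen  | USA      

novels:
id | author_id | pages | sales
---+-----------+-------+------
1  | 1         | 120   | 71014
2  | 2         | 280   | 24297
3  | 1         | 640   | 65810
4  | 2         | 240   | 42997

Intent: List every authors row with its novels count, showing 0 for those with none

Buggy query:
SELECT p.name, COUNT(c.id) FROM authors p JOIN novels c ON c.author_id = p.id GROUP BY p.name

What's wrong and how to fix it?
Bug: INNER JOIN drops authors rows that have no matching novels rows

Fix: Switch to LEFT JOIN to retain unmatched parent rows

Corrected query:
SELECT p.name, COUNT(c.id) FROM authors p LEFT JOIN novels c ON c.author_id = p.id GROUP BY p.name

Result:
name    | COUNT(c.id)
--------+------------
Atwood  | 2          
Austen  | 0          
Le Guin | 2          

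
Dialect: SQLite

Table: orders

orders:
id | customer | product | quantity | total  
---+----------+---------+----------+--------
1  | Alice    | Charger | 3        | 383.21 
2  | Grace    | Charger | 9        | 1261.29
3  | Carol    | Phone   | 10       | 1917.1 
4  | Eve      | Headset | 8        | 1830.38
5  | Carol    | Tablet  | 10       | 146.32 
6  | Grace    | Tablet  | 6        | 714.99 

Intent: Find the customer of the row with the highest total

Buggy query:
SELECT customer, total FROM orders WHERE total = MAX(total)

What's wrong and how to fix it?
Bug: WHERE is evaluated per row; an aggregate over the whole table isn't defined there

Fix: Use a subquery: WHERE total = (SELECT MAX(total) FROM orders)

Corrected query:
SELECT customer, total FROM orders WHERE total = (SELECT MAX(total) FROM orders)

Result:
customer | total 
---------+-------
Carol    | 1917.1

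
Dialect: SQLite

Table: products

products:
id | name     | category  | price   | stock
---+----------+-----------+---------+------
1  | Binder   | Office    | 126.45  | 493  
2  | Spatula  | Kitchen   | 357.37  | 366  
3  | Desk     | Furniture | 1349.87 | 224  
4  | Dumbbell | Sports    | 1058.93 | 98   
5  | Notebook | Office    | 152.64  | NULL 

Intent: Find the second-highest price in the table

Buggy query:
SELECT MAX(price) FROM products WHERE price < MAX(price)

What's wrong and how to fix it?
Bug: The inner MAX is an aggregate inside WHERE, which is not allowed

Fix: Put the inner MAX in a scalar subquery

Corrected query:
SELECT MAX(price) FROM products WHERE price < (SELECT MAX(price) FROM products)

Result:
MAX(price)
----------
1058.93   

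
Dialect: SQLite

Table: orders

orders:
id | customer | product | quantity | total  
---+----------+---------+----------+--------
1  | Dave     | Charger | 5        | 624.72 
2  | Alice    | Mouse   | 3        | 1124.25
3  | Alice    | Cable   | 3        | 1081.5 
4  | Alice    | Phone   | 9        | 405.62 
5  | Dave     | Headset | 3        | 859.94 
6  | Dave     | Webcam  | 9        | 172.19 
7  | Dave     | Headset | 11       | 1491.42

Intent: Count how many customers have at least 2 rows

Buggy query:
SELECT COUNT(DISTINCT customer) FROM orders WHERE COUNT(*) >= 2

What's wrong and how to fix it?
Bug: COUNT(*) cannot appear in WHERE; the per-group count doesn't exist yet

Fix: Use a subquery that GROUPs and filters with HAVING, then count its rows

Corrected query:
SELECT COUNT(*) FROM (SELECT customer FROM orders GROUP BY customer HAVING COUNT(*) >= 2)

Result:
COUNT(*)
--------
2       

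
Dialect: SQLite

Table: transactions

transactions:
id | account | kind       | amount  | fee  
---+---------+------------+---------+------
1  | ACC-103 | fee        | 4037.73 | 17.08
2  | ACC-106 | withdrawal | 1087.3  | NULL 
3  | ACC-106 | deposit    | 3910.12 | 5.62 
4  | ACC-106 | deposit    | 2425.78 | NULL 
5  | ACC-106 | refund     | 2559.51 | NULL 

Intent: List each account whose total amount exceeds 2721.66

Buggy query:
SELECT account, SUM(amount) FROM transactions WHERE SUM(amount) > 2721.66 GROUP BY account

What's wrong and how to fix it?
Bug: WHERE runs before GROUP BY, so aggregates aren't available there

Fix: Use HAVING (which filters groups after aggregation) instead of WHERE

Corrected query:
SELECT account, SUM(amount) FROM transactions GROUP BY account HAVING SUM(amount) > 2721.66

Result:
account | SUM(amount)
--------+------------
ACC-103 | 4037.73    
ACC-106 | 9982.71    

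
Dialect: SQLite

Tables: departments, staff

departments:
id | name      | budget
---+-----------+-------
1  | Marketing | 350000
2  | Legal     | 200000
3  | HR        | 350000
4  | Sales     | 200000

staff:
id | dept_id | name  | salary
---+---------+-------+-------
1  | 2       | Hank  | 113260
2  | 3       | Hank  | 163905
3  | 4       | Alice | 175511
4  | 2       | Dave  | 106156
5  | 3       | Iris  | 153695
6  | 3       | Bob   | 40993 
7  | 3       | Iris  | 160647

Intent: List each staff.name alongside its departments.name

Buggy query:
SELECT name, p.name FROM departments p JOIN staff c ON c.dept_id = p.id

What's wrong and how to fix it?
Bug: Both tables have a 'name' column; the unqualified reference is ambiguous

Fix: Qualify the column with its table alias (c.name)

Corrected query:
SELECT c.name, p.name FROM departments p JOIN staff c ON c.dept_id = p.id

Result:
name  | name 
------+------
Hank  | Legal
Hank  | HR   
Alice | Sales
Dave  | Legal
Iris  | HR   
Bob   | HR   
Iris  | HR   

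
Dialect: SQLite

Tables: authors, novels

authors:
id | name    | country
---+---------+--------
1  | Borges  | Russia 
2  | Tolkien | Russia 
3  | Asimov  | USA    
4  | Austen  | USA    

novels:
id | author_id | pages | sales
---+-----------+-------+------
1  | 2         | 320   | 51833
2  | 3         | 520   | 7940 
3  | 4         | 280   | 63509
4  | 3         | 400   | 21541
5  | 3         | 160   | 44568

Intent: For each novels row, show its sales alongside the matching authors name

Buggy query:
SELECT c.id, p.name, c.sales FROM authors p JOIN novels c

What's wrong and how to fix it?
Bug: JOIN with no ON clause produces a cartesian product; every novels row pairs with every authors row

Fix: Add ON c.author_id = p.id to the JOIN

Corrected query:
SELECT c.id, p.name, c.sales FROM authors p JOIN novels c ON c.author_id = p.id

Result:
id | name    | sales
---+---------+------
1  | Tolkien | 51833
2  | Asimov  | 7940 
3  | Austen  | 63509
4  | Asimov  | 21541
5  | Asimov  | 44568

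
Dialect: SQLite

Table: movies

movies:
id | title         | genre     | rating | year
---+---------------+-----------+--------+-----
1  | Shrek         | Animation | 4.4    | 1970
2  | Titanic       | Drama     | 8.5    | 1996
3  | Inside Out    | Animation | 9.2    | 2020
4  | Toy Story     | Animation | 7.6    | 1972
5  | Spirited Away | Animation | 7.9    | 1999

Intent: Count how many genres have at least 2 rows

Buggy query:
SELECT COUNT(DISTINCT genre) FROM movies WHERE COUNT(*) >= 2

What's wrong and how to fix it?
Bug: WHERE filters individual rows, not groups, so a group-level COUNT is invalid there

Fix: Use a subquery that GROUPs and filters with HAVING, then count its rows

Corrected query:
SELECT COUNT(*) FROM (SELECT genre FROM movies GROUP BY genre HAVING COUNT(*) >= 2)

Result:
COUNT(*)
--------
1       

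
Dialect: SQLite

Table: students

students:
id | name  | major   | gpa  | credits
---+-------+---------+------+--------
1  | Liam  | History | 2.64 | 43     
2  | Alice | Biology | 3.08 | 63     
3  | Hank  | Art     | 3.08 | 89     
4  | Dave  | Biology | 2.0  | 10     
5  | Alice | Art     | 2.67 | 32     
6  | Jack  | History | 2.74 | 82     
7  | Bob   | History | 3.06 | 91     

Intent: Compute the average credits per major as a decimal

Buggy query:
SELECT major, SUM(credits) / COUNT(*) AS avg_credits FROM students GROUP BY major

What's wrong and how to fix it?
Bug: SUM(credits) and COUNT(*) are both integers; the division truncates the fractional part

Fix: Multiply by 1.0 (or CAST to REAL) to force floating-point division

Corrected query:
SELECT major, SUM(credits) * 1.0 / COUNT(*) AS avg_credits FROM students GROUP BY major

Result:
major   | avg_credits
--------+------------
Art     | 60.5       
Biology | 36.5       
History | 72         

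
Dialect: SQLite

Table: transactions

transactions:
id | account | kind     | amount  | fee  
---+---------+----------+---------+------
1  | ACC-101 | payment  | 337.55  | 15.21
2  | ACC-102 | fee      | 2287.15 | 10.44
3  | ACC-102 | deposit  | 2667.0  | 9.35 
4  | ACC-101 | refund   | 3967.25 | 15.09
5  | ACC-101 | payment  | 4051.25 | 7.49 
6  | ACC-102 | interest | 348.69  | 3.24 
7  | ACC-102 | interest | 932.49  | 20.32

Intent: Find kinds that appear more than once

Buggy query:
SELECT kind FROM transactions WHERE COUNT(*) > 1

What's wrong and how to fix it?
Bug: WHERE can't reference COUNT(*); aggregates are computed after WHERE

Fix: Group first, then use HAVING for the count condition

Corrected query:
SELECT kind FROM transactions GROUP BY kind HAVING COUNT(*) > 1

Result:
kind    
--------
interest
payment 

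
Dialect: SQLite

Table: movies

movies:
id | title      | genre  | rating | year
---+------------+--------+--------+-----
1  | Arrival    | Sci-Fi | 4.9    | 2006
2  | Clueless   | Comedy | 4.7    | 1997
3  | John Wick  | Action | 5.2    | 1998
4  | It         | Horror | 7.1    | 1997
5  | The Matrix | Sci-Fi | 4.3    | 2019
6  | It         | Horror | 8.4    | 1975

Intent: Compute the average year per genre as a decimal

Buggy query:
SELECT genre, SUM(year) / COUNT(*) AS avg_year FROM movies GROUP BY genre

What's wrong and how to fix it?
Bug: Both operands are integers, so '/' performs integer division and truncates

Fix: Multiply by 1.0 (or CAST to REAL) to force floating-point division

Corrected query:
SELECT genre, SUM(year) * 1.0 / COUNT(*) AS avg_year FROM movies GROUP BY genre

Result:
genre  | avg_year
-------+---------
Action | 1998    
Comedy | 1997    
Horror | 1986    
Sci-Fi | 2012.5  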